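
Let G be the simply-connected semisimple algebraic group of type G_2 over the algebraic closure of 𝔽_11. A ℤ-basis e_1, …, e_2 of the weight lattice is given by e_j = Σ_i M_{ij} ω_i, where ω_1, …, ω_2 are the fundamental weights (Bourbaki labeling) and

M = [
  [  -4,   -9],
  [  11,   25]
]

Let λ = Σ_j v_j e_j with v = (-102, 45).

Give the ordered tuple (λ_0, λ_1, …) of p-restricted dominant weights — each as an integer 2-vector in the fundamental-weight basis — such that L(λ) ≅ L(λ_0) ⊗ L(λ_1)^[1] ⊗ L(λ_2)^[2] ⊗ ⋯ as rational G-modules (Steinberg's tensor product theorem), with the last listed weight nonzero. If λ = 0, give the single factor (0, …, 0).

Compute c_i = Σ_j M_{ij} v_j with v = (-102, 45):
  c_1 = -4*-102 + -9*45 = 3
  c_2 = 11*-102 + 25*45 = 3
Writing each c_i in base p = 11:
  c_1 = 3 = 3·11^0
  c_2 = 3 = 3·11^0
λ_0 = (3, 3)

((3, 3),)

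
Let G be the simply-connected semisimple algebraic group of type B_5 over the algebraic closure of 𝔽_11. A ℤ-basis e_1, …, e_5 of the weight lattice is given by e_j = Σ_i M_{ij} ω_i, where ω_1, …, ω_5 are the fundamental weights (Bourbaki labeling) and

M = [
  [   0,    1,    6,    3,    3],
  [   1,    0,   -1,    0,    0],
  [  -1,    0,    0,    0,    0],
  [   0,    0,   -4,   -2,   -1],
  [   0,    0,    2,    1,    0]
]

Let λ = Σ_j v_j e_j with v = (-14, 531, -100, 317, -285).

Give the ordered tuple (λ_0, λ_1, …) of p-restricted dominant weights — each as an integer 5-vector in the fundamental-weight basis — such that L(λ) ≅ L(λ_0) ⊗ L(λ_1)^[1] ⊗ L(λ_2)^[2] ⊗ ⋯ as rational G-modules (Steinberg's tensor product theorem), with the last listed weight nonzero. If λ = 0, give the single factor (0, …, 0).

((5, 9, 3, 7, 7), (2, 7, 1, 4, 10))

Converting to the ω-basis (c_i = row i of M dotted with v = (-14, 531, -100, 317, -285)):
  c_1 = (0)·(-14) + 1·531 + (6)·(-100) + 3·317 + (3)·(-285) = 27
  c_2 = (1)·(-14) + 0·531 + (-1)·(-100) + 0·317 + (0)·(-285) = 86
  c_3 = (-1)·(-14) + 0·531 + (0)·(-100) + 0·317 + (0)·(-285) = 14
  c_4 = (0)·(-14) + 0·531 + (-4)·(-100) + (-2)·(317) + (-1)·(-285) = 51
  c_5 = (0)·(-14) + 0·531 + (2)·(-100) + 1·317 + (0)·(-285) = 117
Base-11 expansion of each c_i:
  c_1 = 27 = 5·11^0 + 2·11^1
  c_2 = 86 = 9·11^0 + 7·11^1
  c_3 = 14 = 3·11^0 + 1·11^1
  c_4 = 51 = 7·11^0 + 4·11^1
  c_5 = 117 = 7·11^0 + 10·11^1
Factor λ_0 = (5, 9, 3, 7, 7)
Factor λ_1 = (2, 7, 1, 4, 10)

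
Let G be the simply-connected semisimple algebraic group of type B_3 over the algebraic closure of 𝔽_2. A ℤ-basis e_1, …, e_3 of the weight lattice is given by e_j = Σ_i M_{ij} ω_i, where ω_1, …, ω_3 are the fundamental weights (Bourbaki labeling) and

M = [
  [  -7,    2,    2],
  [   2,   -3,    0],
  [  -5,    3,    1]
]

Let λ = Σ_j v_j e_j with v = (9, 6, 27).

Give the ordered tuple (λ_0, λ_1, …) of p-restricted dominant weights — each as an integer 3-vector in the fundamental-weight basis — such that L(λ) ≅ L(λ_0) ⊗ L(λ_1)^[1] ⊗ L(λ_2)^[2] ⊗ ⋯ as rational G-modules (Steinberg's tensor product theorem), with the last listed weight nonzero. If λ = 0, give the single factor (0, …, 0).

In the fundamental-weight basis, λ has coordinates c = M·v (v = (9, 6, 27)):
  c_1 = (-7)·(9) + 2·6 + 2·27 = 3
  c_2 = 2·9 + (-3)·(6) + 0·27 = 0
  c_3 = (-5)·(9) + 3·6 + 1·27 = 0
p = 2; digits c_i = Σ_j d_{ij}·2^j, 0 ≤ d_{ij} < 2:
  c_1 = 3 = 1·2^0 + 1·2^1
  c_2 = 0
  c_3 = 0
p-restricted factor λ_0 = (1, 0, 0)
p-restricted factor λ_1 = (1, 0, 0)

((1, 0, 0), (1, 0, 0))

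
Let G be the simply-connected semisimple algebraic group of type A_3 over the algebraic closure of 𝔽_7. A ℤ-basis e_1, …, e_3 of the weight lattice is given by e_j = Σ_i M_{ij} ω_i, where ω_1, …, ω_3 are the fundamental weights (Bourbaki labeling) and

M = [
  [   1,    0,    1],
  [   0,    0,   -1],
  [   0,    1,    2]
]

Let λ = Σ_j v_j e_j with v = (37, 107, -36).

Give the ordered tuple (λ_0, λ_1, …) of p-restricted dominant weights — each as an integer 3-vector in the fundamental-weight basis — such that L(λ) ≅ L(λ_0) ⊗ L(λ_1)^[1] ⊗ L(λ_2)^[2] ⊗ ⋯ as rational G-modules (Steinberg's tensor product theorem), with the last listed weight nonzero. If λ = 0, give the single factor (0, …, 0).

((1, 1, 0), (0, 5, 5))

Change of basis e → ω: c = M·v where v = (37, 107, -36):
  c_1 = 1·37 + 0·107 + (1)·(-36) = 1
  c_2 = 0·37 + 0·107 + (-1)·(-36) = 36
  c_3 = 0·37 + 1·107 + (2)·(-36) = 35
Writing each c_i in base p = 7:
  c_1 = 1 = 1·7^0
  c_2 = 36 = 1·7^0 + 5·7^1
  c_3 = 35 = 0·7^0 + 5·7^1
Factor λ_0 = (1, 1, 0)
Factor λ_1 = (0, 5, 5)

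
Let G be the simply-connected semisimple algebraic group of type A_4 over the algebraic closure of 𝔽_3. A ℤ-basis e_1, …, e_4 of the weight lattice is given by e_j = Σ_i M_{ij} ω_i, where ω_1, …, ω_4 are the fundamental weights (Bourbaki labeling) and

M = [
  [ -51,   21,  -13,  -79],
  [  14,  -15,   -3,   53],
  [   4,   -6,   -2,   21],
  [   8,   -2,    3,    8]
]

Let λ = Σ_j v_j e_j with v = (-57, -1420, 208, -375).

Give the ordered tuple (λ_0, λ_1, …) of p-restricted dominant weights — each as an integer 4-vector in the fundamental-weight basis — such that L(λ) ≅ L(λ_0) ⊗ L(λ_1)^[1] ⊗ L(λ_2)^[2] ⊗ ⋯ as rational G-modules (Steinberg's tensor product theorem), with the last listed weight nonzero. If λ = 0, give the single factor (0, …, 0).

ω-coordinates c = M·v, v = (-57, -1420, 208, -375):
  c_1 = (-51)·(-57) + (21)·(-1420) + (-13)·(208) + (-79)·(-375) = 8
  c_2 = (14)·(-57) + (-15)·(-1420) + (-3)·(208) + (53)·(-375) = 3
  c_3 = (4)·(-57) + (-6)·(-1420) + (-2)·(208) + (21)·(-375) = 1
  c_4 = (8)·(-57) + (-2)·(-1420) + 3·208 + (8)·(-375) = 8
Base-3 expansion of each c_i:
  c_1 = 8 = 2·3^0 + 2·3^1
  c_2 = 3 = 0·3^0 + 1·3^1
  c_3 = 1 = 1·3^0
  c_4 = 8 = 2·3^0 + 2·3^1
p-restricted factor λ_0 = (2, 0, 1, 2)
p-restricted factor λ_1 = (2, 1, 0, 2)

((2, 0, 1, 2), (2, 1, 0, 2))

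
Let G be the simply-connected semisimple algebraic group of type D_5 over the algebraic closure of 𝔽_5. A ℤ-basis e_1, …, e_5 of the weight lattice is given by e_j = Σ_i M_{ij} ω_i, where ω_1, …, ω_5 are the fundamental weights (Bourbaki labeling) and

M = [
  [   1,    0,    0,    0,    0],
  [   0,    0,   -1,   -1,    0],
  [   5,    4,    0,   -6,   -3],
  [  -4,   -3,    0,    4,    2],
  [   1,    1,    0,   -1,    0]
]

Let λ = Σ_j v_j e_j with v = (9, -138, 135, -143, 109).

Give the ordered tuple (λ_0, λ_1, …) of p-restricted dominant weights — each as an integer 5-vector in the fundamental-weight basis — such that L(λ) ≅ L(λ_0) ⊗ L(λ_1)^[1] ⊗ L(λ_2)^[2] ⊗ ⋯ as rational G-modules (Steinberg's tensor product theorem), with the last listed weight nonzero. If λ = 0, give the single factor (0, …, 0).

((4, 3, 4, 4, 4), (1, 1, 4, 4, 2))

Change of basis e → ω: c = M·v where v = (9, -138, 135, -143, 109):
  c_1 = (1)·(9) + (0)·(-138) + (0)·(135) + (0)·(-143) + (0)·(109) = 9
  c_2 = (0)·(9) + (0)·(-138) + (-1)·(135) + (-1)·(-143) + (0)·(109) = 8
  c_3 = (5)·(9) + (4)·(-138) + (0)·(135) + (-6)·(-143) + (-3)·(109) = 24
  c_4 = (-4)·(9) + (-3)·(-138) + (0)·(135) + (4)·(-143) + (2)·(109) = 24
  c_5 = (1)·(9) + (1)·(-138) + (0)·(135) + (-1)·(-143) + (0)·(109) = 14
Expand coordinatewise in base 5:
  c_1 = 9 = 4·5^0 + 1·5^1
  c_2 = 8 = 3·5^0 + 1·5^1
  c_3 = 24 = 4·5^0 + 4·5^1
  c_4 = 24 = 4·5^0 + 4·5^1
  c_5 = 14 = 4·5^0 + 2·5^1
p-restricted factor λ_0 = (4, 3, 4, 4, 4)
p-restricted factor λ_1 = (1, 1, 4, 4, 2)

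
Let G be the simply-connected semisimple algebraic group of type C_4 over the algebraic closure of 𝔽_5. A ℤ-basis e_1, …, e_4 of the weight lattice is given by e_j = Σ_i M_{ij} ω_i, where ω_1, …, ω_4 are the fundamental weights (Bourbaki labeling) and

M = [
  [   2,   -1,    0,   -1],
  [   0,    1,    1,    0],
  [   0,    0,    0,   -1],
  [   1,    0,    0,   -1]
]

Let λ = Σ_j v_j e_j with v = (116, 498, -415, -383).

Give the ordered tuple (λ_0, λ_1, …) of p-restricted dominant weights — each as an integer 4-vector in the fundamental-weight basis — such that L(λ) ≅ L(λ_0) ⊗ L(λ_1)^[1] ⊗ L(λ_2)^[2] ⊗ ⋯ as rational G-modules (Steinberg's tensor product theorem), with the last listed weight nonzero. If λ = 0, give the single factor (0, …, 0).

((2, 3, 3, 4), (3, 1, 1, 4), (4, 3, 0, 4), (0, 0, 3, 3))

Converting to the ω-basis (c_i = row i of M dotted with v = (116, 498, -415, -383)):
  c_1 = (2)·(116) + (-1)·(498) + (0)·(-415) + (-1)·(-383) = 117
  c_2 = (0)·(116) + (1)·(498) + (1)·(-415) + (0)·(-383) = 83
  c_3 = (0)·(116) + (0)·(498) + (0)·(-415) + (-1)·(-383) = 383
  c_4 = (1)·(116) + (0)·(498) + (0)·(-415) + (-1)·(-383) = 499
Base-5 expansion of each c_i:
  c_1 = 117 = 2·5^0 + 3·5^1 + 4·5^2
  c_2 = 83 = 3·5^0 + 1·5^1 + 3·5^2
  c_3 = 383 = 3·5^0 + 1·5^1 + 0·5^2 + 3·5^3
  c_4 = 499 = 4·5^0 + 4·5^1 + 4·5^2 + 3·5^3
λ_0 = (2, 3, 3, 4)
λ_1 = (3, 1, 1, 4)
λ_2 = (4, 3, 0, 4)
λ_3 = (0, 0, 3, 3)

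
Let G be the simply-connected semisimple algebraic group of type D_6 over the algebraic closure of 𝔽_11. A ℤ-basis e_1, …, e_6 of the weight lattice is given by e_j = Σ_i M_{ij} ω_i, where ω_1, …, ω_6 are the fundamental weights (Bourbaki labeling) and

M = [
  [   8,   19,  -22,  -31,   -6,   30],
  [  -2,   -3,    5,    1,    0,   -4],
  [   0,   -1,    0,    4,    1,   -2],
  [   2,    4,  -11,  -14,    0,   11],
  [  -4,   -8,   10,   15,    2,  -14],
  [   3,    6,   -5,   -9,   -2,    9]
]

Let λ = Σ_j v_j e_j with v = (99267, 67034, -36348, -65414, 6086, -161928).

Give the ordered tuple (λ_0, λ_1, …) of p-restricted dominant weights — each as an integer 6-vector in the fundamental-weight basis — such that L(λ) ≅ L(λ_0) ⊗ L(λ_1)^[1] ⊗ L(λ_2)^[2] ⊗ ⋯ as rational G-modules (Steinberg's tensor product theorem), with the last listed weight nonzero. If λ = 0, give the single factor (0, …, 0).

((3, 9, 9, 8, 1, 1), (6, 6, 3, 10, 4, 9), (7, 7, 10, 8, 9, 7))

Compute c_i = Σ_j M_{ij} v_j with v = (99267, 67034, -36348, -65414, 6086, -161928):
  c_1 = (8)·(99267) + (19)·(67034) + (-22)·(-36348) + (-31)·(-65414) + (-6)·(6086) + (30)·(-161928) = 916
  c_2 = (-2)·(99267) + (-3)·(67034) + (5)·(-36348) + (1)·(-65414) + (0)·(6086) + (-4)·(-161928) = 922
  c_3 = (0)·(99267) + (-1)·(67034) + (0)·(-36348) + (4)·(-65414) + (1)·(6086) + (-2)·(-161928) = 1252
  c_4 = (2)·(99267) + (4)·(67034) + (-11)·(-36348) + (-14)·(-65414) + (0)·(6086) + (11)·(-161928) = 1086
  c_5 = (-4)·(99267) + (-8)·(67034) + (10)·(-36348) + (15)·(-65414) + (2)·(6086) + (-14)·(-161928) = 1134
  c_6 = (3)·(99267) + (6)·(67034) + (-5)·(-36348) + (-9)·(-65414) + (-2)·(6086) + (9)·(-161928) = 947
Base-11 expansion of each c_i:
  c_1 = 916 = 3·11^0 + 6·11^1 + 7·11^2
  c_2 = 922 = 9·11^0 + 6·11^1 + 7·11^2
  c_3 = 1252 = 9·11^0 + 3·11^1 + 10·11^2
  c_4 = 1086 = 8·11^0 + 10·11^1 + 8·11^2
  c_5 = 1134 = 1·11^0 + 4·11^1 + 9·11^2
  c_6 = 947 = 1·11^0 + 9·11^1 + 7·11^2
Factor λ_0 = (3, 9, 9, 8, 1, 1)
Factor λ_1 = (6, 6, 3, 10, 4, 9)
Factor λ_2 = (7, 7, 10, 8, 9, 7)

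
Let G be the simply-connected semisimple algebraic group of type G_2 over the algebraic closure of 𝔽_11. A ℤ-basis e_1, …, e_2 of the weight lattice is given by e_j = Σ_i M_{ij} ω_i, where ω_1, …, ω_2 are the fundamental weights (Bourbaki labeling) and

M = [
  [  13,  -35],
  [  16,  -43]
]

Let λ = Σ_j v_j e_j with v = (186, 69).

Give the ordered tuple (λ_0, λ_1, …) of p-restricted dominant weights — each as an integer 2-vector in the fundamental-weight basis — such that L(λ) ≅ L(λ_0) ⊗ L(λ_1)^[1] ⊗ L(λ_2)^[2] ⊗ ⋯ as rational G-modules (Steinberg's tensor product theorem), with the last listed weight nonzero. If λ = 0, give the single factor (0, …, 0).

Converting to the ω-basis (c_i = row i of M dotted with v = (186, 69)):
  c_1 = 13·186 + (-35)·(69) = 3
  c_2 = 16·186 + (-43)·(69) = 9
p = 11; digits c_i = Σ_j d_{ij}·11^j, 0 ≤ d_{ij} < 11:
  c_1 = 3 = 3·11^0
  c_2 = 9 = 9·11^0
Factor λ_0 = (3, 9)

((3, 9),)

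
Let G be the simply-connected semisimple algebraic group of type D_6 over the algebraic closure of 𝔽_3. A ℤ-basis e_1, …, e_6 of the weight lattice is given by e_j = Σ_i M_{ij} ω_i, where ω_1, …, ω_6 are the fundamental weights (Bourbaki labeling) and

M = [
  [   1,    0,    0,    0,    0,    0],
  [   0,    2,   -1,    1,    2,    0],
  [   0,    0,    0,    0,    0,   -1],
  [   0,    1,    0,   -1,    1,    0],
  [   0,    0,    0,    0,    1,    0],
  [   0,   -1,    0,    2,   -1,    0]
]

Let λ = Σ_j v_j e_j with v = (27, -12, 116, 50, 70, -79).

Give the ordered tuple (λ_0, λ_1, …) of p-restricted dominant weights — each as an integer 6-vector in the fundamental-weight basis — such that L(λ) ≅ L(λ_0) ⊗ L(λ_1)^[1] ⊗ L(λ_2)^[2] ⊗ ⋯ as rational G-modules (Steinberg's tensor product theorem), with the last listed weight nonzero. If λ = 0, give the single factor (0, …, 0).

In the fundamental-weight basis, λ has coordinates c = M·v (v = (27, -12, 116, 50, 70, -79)):
  c_1 = 1·27 + (0)·(-12) + 0·116 + 0·50 + 0·70 + (0)·(-79) = 27
  c_2 = 0·27 + (2)·(-12) + (-1)·(116) + 1·50 + 2·70 + (0)·(-79) = 50
  c_3 = 0·27 + (0)·(-12) + 0·116 + 0·50 + 0·70 + (-1)·(-79) = 79
  c_4 = 0·27 + (1)·(-12) + 0·116 + (-1)·(50) + 1·70 + (0)·(-79) = 8
  c_5 = 0·27 + (0)·(-12) + 0·116 + 0·50 + 1·70 + (0)·(-79) = 70
  c_6 = 0·27 + (-1)·(-12) + 0·116 + 2·50 + (-1)·(70) + (0)·(-79) = 42
Expand coordinatewise in base 3:
  c_1 = 27 = 0·3^0 + 0·3^1 + 0·3^2 + 1·3^3
  c_2 = 50 = 2·3^0 + 1·3^1 + 2·3^2 + 1·3^3
  c_3 = 79 = 1·3^0 + 2·3^1 + 2·3^2 + 2·3^3
  c_4 = 8 = 2·3^0 + 2·3^1
  c_5 = 70 = 1·3^0 + 2·3^1 + 1·3^2 + 2·3^3
  c_6 = 42 = 0·3^0 + 2·3^1 + 1·3^2 + 1·3^3
λ_0 = (0, 2, 1, 2, 1, 0)
λ_1 = (0, 1, 2, 2, 2, 2)
λ_2 = (0, 2, 2, 0, 1, 1)
λ_3 = (1, 1, 2, 0, 2, 1)

((0, 2, 1, 2, 1, 0), (0, 1, 2, 2, 2, 2), (0, 2, 2, 0, 1, 1), (1, 1, 2, 0, 2, 1))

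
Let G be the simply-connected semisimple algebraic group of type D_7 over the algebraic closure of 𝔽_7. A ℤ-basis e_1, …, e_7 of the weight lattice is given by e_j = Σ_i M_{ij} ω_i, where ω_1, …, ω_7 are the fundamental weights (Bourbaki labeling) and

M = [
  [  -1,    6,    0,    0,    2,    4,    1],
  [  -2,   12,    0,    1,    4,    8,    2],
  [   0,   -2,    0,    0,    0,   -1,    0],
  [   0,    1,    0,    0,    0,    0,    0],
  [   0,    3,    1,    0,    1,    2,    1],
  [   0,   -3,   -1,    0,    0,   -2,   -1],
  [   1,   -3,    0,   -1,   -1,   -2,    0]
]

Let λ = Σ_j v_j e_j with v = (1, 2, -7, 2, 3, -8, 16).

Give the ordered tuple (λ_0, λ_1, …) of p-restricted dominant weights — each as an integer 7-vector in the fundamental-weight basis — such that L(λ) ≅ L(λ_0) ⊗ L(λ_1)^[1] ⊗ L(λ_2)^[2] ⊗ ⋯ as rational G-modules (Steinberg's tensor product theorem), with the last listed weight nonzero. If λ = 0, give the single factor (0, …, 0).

((1, 4, 4, 2, 2, 1, 6),)

Change of basis e → ω: c = M·v where v = (1, 2, -7, 2, 3, -8, 16):
  c_1 = (-1)·(1) + (6)·(2) + (0)·(-7) + (0)·(2) + (2)·(3) + (4)·(-8) + (1)·(16) = 1
  c_2 = (-2)·(1) + (12)·(2) + (0)·(-7) + (1)·(2) + (4)·(3) + (8)·(-8) + (2)·(16) = 4
  c_3 = (0)·(1) + (-2)·(2) + (0)·(-7) + (0)·(2) + (0)·(3) + (-1)·(-8) + (0)·(16) = 4
  c_4 = (0)·(1) + (1)·(2) + (0)·(-7) + (0)·(2) + (0)·(3) + (0)·(-8) + (0)·(16) = 2
  c_5 = (0)·(1) + (3)·(2) + (1)·(-7) + (0)·(2) + (1)·(3) + (2)·(-8) + (1)·(16) = 2
  c_6 = (0)·(1) + (-3)·(2) + (-1)·(-7) + (0)·(2) + (0)·(3) + (-2)·(-8) + (-1)·(16) = 1
  c_7 = (1)·(1) + (-3)·(2) + (0)·(-7) + (-1)·(2) + (-1)·(3) + (-2)·(-8) + (0)·(16) = 6
p = 7; digits c_i = Σ_j d_{ij}·7^j, 0 ≤ d_{ij} < 7:
  c_1 = 1 = 1·7^0
  c_2 = 4 = 4·7^0
  c_3 = 4 = 4·7^0
  c_4 = 2 = 2·7^0
  c_5 = 2 = 2·7^0
  c_6 = 1 = 1·7^0
  c_7 = 6 = 6·7^0
Factor λ_0 = (1, 4, 4, 2, 2, 1, 6)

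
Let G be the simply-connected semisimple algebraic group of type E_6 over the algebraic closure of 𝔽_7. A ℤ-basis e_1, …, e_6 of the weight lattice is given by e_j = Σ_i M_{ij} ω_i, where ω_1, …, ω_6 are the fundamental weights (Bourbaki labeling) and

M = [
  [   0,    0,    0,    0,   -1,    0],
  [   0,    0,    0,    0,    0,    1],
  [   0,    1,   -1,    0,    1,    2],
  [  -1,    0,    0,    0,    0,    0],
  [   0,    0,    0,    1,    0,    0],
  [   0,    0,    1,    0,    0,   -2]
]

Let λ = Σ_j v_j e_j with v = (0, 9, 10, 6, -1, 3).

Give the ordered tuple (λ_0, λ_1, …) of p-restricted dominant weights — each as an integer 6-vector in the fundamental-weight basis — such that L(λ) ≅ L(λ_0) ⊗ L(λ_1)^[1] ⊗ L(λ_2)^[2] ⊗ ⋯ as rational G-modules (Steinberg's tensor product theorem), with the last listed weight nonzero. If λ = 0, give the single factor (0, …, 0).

((1, 3, 4, 0, 6, 4),)

Change of basis e → ω: c = M·v where v = (0, 9, 10, 6, -1, 3):
  c_1 = 0*0 + 0*9 + 0*10 + 0*6 + -1*-1 + 0*3 = 1
  c_2 = 0*0 + 0*9 + 0*10 + 0*6 + 0*-1 + 1*3 = 3
  c_3 = 0*0 + 1*9 + -1*10 + 0*6 + 1*-1 + 2*3 = 4
  c_4 = -1*0 + 0*9 + 0*10 + 0*6 + 0*-1 + 0*3 = 0
  c_5 = 0*0 + 0*9 + 0*10 + 1*6 + 0*-1 + 0*3 = 6
  c_6 = 0*0 + 0*9 + 1*10 + 0*6 + 0*-1 + -2*3 = 4
p = 7; digits c_i = Σ_j d_{ij}·7^j, 0 ≤ d_{ij} < 7:
  c_1 = 1 = 1·7^0
  c_2 = 3 = 3·7^0
  c_3 = 4 = 4·7^0
  c_4 = 0
  c_5 = 6 = 6·7^0
  c_6 = 4 = 4·7^0
λ_0 = (1, 3, 4, 0, 6, 4)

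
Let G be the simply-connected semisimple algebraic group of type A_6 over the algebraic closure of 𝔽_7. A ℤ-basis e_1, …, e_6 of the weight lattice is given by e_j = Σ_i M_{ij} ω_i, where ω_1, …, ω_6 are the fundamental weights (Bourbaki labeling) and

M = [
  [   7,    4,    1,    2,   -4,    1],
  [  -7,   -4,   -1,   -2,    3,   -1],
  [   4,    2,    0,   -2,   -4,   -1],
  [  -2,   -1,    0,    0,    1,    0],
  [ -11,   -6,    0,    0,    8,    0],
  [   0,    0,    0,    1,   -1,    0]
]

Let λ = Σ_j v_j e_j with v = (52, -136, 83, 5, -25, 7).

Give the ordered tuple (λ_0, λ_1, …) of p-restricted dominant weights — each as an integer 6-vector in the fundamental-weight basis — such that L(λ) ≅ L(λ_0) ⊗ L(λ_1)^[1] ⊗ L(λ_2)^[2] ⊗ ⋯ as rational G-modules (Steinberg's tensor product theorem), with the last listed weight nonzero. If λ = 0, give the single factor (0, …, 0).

ω-coordinates c = M·v, v = (52, -136, 83, 5, -25, 7):
  c_1 = 7*52 + 4*-136 + 1*83 + 2*5 + -4*-25 + 1*7 = 20
  c_2 = -7*52 + -4*-136 + -1*83 + -2*5 + 3*-25 + -1*7 = 5
  c_3 = 4*52 + 2*-136 + 0*83 + -2*5 + -4*-25 + -1*7 = 19
  c_4 = -2*52 + -1*-136 + 0*83 + 0*5 + 1*-25 + 0*7 = 7
  c_5 = -11*52 + -6*-136 + 0*83 + 0*5 + 8*-25 + 0*7 = 44
  c_6 = 0*52 + 0*-136 + 0*83 + 1*5 + -1*-25 + 0*7 = 30
Writing each c_i in base p = 7:
  c_1 = 20 = 6·7^0 + 2·7^1
  c_2 = 5 = 5·7^0
  c_3 = 19 = 5·7^0 + 2·7^1
  c_4 = 7 = 0·7^0 + 1·7^1
  c_5 = 44 = 2·7^0 + 6·7^1
  c_6 = 30 = 2·7^0 + 4·7^1
p-restricted factor λ_0 = (6, 5, 5, 0, 2, 2)
p-restricted factor λ_1 = (2, 0, 2, 1, 6, 4)

((6, 5, 5, 0, 2, 2), (2, 0, 2, 1, 6, 4))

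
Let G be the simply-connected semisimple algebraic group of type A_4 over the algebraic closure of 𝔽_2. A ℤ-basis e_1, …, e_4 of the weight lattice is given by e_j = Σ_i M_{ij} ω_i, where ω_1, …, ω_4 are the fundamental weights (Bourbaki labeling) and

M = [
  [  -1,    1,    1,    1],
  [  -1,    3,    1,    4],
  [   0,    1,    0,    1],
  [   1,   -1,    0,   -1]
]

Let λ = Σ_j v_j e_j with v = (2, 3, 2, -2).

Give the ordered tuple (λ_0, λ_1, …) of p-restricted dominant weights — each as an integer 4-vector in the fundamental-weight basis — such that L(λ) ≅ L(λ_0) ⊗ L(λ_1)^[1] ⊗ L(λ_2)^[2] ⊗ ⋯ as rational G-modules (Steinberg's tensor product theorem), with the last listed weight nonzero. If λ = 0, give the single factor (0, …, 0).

In the fundamental-weight basis, λ has coordinates c = M·v (v = (2, 3, 2, -2)):
  c_1 = -1*2 + 1*3 + 1*2 + 1*-2 = 1
  c_2 = -1*2 + 3*3 + 1*2 + 4*-2 = 1
  c_3 = 0*2 + 1*3 + 0*2 + 1*-2 = 1
  c_4 = 1*2 + -1*3 + 0*2 + -1*-2 = 1
Base-2 expansion of each c_i:
  c_1 = 1 = 1·2^0
  c_2 = 1 = 1·2^0
  c_3 = 1 = 1·2^0
  c_4 = 1 = 1·2^0
Factor λ_0 = (1, 1, 1, 1)

((1, 1, 1, 1),)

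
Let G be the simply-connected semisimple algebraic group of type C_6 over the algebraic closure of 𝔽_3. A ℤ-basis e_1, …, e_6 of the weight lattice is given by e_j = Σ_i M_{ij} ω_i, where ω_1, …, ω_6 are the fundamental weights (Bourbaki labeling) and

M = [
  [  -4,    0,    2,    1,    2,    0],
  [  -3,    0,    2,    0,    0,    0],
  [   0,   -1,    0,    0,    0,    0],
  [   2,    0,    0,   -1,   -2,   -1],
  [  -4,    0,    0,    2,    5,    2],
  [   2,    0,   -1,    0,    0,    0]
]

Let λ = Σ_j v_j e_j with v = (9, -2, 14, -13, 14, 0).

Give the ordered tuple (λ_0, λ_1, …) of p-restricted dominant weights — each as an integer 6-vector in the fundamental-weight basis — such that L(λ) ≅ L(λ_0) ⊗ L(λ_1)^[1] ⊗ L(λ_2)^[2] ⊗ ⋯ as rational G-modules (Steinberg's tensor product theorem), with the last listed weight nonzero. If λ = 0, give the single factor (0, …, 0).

((1, 1, 2, 0, 2, 1), (2, 0, 0, 1, 2, 1))

Converting to the ω-basis (c_i = row i of M dotted with v = (9, -2, 14, -13, 14, 0)):
  c_1 = -4*9 + 0*-2 + 2*14 + 1*-13 + 2*14 + 0*0 = 7
  c_2 = -3*9 + 0*-2 + 2*14 + 0*-13 + 0*14 + 0*0 = 1
  c_3 = 0*9 + -1*-2 + 0*14 + 0*-13 + 0*14 + 0*0 = 2
  c_4 = 2*9 + 0*-2 + 0*14 + -1*-13 + -2*14 + -1*0 = 3
  c_5 = -4*9 + 0*-2 + 0*14 + 2*-13 + 5*14 + 2*0 = 8
  c_6 = 2*9 + 0*-2 + -1*14 + 0*-13 + 0*14 + 0*0 = 4
Writing each c_i in base p = 3:
  c_1 = 7 = 1·3^0 + 2·3^1
  c_2 = 1 = 1·3^0
  c_3 = 2 = 2·3^0
  c_4 = 3 = 0·3^0 + 1·3^1
  c_5 = 8 = 2·3^0 + 2·3^1
  c_6 = 4 = 1·3^0 + 1·3^1
p-restricted factor λ_0 = (1, 1, 2, 0, 2, 1)
p-restricted factor λ_1 = (2, 0, 0, 1, 2, 1)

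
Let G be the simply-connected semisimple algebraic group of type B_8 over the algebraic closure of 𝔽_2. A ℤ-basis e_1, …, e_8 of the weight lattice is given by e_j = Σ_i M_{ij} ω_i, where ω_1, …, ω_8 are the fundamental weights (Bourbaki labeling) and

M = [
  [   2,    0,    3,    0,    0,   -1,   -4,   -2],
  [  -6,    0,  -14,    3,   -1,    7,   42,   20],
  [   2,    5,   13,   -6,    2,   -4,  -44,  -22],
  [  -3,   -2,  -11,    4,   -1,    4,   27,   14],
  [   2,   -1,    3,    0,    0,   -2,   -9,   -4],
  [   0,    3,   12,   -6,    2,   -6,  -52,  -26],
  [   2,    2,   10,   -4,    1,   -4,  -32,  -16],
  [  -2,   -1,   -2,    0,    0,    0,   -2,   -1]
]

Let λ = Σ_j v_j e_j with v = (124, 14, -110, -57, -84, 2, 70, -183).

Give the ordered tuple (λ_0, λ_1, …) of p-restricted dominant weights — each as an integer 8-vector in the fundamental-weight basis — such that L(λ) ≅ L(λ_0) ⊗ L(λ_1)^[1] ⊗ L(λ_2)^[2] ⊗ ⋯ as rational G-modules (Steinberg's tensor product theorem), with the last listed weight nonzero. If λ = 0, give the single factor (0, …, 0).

ω-coordinates c = M·v, v = (124, 14, -110, -57, -84, 2, 70, -183):
  c_1 = 2*124 + 0*14 + 3*-110 + 0*-57 + 0*-84 + -1*2 + -4*70 + -2*-183 = 2
  c_2 = -6*124 + 0*14 + -14*-110 + 3*-57 + -1*-84 + 7*2 + 42*70 + 20*-183 = 3
  c_3 = 2*124 + 5*14 + 13*-110 + -6*-57 + 2*-84 + -4*2 + -44*70 + -22*-183 = 0
  c_4 = -3*124 + -2*14 + -11*-110 + 4*-57 + -1*-84 + 4*2 + 27*70 + 14*-183 = 2
  c_5 = 2*124 + -1*14 + 3*-110 + 0*-57 + 0*-84 + -2*2 + -9*70 + -4*-183 = 2
  c_6 = 0*124 + 3*14 + 12*-110 + -6*-57 + 2*-84 + -6*2 + -52*70 + -26*-183 = 2
  c_7 = 2*124 + 2*14 + 10*-110 + -4*-57 + 1*-84 + -4*2 + -32*70 + -16*-183 = 0
  c_8 = -2*124 + -1*14 + -2*-110 + 0*-57 + 0*-84 + 0*2 + -2*70 + -1*-183 = 1
Expand coordinatewise in base 2:
  c_1 = 2 = 0·2^0 + 1·2^1
  c_2 = 3 = 1·2^0 + 1·2^1
  c_3 = 0
  c_4 = 2 = 0·2^0 + 1·2^1
  c_5 = 2 = 0·2^0 + 1·2^1
  c_6 = 2 = 0·2^0 + 1·2^1
  c_7 = 0
  c_8 = 1 = 1·2^0
λ_0 = (0, 1, 0, 0, 0, 0, 0, 1)
λ_1 = (1, 1, 0, 1, 1, 1, 0, 0)

((0, 1, 0, 0, 0, 0, 0, 1), (1, 1, 0, 1, 1, 1, 0, 0))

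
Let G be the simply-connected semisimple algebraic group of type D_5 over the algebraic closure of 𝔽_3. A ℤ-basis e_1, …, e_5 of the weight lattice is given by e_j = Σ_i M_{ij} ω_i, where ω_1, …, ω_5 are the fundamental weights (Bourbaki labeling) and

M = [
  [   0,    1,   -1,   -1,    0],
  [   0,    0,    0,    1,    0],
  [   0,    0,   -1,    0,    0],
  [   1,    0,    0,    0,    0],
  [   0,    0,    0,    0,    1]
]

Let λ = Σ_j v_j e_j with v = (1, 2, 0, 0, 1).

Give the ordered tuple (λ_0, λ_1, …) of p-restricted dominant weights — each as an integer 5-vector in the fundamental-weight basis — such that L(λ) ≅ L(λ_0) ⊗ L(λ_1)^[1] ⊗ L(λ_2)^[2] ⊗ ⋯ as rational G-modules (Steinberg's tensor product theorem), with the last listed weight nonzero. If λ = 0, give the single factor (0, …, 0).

Compute c_i = Σ_j M_{ij} v_j with v = (1, 2, 0, 0, 1):
  c_1 = 0*1 + 1*2 + -1*0 + -1*0 + 0*1 = 2
  c_2 = 0*1 + 0*2 + 0*0 + 1*0 + 0*1 = 0
  c_3 = 0*1 + 0*2 + -1*0 + 0*0 + 0*1 = 0
  c_4 = 1*1 + 0*2 + 0*0 + 0*0 + 0*1 = 1
  c_5 = 0*1 + 0*2 + 0*0 + 0*0 + 1*1 = 1
Expand coordinatewise in base 3:
  c_1 = 2 = 2·3^0
  c_2 = 0
  c_3 = 0
  c_4 = 1 = 1·3^0
  c_5 = 1 = 1·3^0
p-restricted factor λ_0 = (2, 0, 0, 1, 1)

((2, 0, 0, 1, 1),)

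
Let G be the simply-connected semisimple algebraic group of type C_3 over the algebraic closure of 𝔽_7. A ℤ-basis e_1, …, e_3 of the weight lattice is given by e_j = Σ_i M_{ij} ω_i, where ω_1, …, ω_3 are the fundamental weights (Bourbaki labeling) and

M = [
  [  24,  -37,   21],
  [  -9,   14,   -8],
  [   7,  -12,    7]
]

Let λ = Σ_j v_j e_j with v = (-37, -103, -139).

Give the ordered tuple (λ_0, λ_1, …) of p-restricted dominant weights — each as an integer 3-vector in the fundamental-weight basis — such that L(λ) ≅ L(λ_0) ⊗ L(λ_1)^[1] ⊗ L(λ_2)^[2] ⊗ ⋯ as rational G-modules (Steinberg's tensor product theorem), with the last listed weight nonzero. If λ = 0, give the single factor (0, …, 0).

((4, 3, 4),)

ω-coordinates c = M·v, v = (-37, -103, -139):
  c_1 = (24)·(-37) + (-37)·(-103) + (21)·(-139) = 4
  c_2 = (-9)·(-37) + (14)·(-103) + (-8)·(-139) = 3
  c_3 = (7)·(-37) + (-12)·(-103) + (7)·(-139) = 4
p = 7; digits c_i = Σ_j d_{ij}·7^j, 0 ≤ d_{ij} < 7:
  c_1 = 4 = 4·7^0
  c_2 = 3 = 3·7^0
  c_3 = 4 = 4·7^0
p-restricted factor λ_0 = (4, 3, 4)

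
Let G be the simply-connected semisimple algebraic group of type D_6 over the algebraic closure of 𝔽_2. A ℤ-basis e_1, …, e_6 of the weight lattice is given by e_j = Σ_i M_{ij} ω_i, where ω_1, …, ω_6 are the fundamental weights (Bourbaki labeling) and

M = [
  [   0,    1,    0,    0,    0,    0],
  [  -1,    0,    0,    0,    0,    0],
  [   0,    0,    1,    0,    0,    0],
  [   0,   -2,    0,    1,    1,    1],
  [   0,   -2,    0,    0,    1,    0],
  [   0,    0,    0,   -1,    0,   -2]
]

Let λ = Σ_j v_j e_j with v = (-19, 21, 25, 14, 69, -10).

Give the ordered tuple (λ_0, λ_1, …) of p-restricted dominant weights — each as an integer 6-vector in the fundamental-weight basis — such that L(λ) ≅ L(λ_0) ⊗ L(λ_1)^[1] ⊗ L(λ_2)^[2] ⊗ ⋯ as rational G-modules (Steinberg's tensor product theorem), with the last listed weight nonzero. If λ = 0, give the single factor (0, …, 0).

Compute c_i = Σ_j M_{ij} v_j with v = (-19, 21, 25, 14, 69, -10):
  c_1 = (0)·(-19) + (1)·(21) + (0)·(25) + (0)·(14) + (0)·(69) + (0)·(-10) = 21
  c_2 = (-1)·(-19) + (0)·(21) + (0)·(25) + (0)·(14) + (0)·(69) + (0)·(-10) = 19
  c_3 = (0)·(-19) + (0)·(21) + (1)·(25) + (0)·(14) + (0)·(69) + (0)·(-10) = 25
  c_4 = (0)·(-19) + (-2)·(21) + (0)·(25) + (1)·(14) + (1)·(69) + (1)·(-10) = 31
  c_5 = (0)·(-19) + (-2)·(21) + (0)·(25) + (0)·(14) + (1)·(69) + (0)·(-10) = 27
  c_6 = (0)·(-19) + (0)·(21) + (0)·(25) + (-1)·(14) + (0)·(69) + (-2)·(-10) = 6
Base-2 expansion of each c_i:
  c_1 = 21 = 1·2^0 + 0·2^1 + 1·2^2 + 0·2^3 + 1·2^4
  c_2 = 19 = 1·2^0 + 1·2^1 + 0·2^2 + 0·2^3 + 1·2^4
  c_3 = 25 = 1·2^0 + 0·2^1 + 0·2^2 + 1·2^3 + 1·2^4
  c_4 = 31 = 1·2^0 + 1·2^1 + 1·2^2 + 1·2^3 + 1·2^4
  c_5 = 27 = 1·2^0 + 1·2^1 + 0·2^2 + 1·2^3 + 1·2^4
  c_6 = 6 = 0·2^0 + 1·2^1 + 1·2^2
λ_0 = (1, 1, 1, 1, 1, 0)
λ_1 = (0, 1, 0, 1, 1, 1)
λ_2 = (1, 0, 0, 1, 0, 1)
λ_3 = (0, 0, 1, 1, 1, 0)
λ_4 = (1, 1, 1, 1, 1, 0)

((1, 1, 1, 1, 1, 0), (0, 1, 0, 1, 1, 1), (1, 0, 0, 1, 0, 1), (0, 0, 1, 1, 1, 0), (1, 1, 1, 1, 1, 0))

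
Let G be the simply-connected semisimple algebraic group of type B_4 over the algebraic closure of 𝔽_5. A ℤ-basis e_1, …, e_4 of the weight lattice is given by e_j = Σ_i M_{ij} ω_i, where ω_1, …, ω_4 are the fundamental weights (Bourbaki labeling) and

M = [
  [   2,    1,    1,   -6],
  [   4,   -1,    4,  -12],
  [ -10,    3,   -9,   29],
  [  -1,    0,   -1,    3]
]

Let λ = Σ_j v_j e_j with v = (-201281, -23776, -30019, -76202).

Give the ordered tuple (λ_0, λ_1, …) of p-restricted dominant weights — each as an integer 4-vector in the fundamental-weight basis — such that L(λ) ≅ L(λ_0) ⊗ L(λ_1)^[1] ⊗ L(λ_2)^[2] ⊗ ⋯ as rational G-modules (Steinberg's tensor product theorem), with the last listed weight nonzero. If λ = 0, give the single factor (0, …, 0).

Change of basis e → ω: c = M·v where v = (-201281, -23776, -30019, -76202):
  c_1 = (2)·(-201281) + (1)·(-23776) + (1)·(-30019) + (-6)·(-76202) = 855
  c_2 = (4)·(-201281) + (-1)·(-23776) + (4)·(-30019) + (-12)·(-76202) = 13000
  c_3 = (-10)·(-201281) + (3)·(-23776) + (-9)·(-30019) + (29)·(-76202) = 1795
  c_4 = (-1)·(-201281) + (0)·(-23776) + (-1)·(-30019) + (3)·(-76202) = 2694
Expand coordinatewise in base 5:
  c_1 = 855 = 0·5^0 + 1·5^1 + 4·5^2 + 1·5^3 + 1·5^4
  c_2 = 13000 = 0·5^0 + 0·5^1 + 0·5^2 + 4·5^3 + 0·5^4 + 4·5^5
  c_3 = 1795 = 0·5^0 + 4·5^1 + 1·5^2 + 4·5^3 + 2·5^4
  c_4 = 2694 = 4·5^0 + 3·5^1 + 2·5^2 + 1·5^3 + 4·5^4
Factor λ_0 = (0, 0, 0, 4)
Factor λ_1 = (1, 0, 4, 3)
Factor λ_2 = (4, 0, 1, 2)
Factor λ_3 = (1, 4, 4, 1)
Factor λ_4 = (1, 0, 2, 4)
Factor λ_5 = (0, 4, 0, 0)

((0, 0, 0, 4), (1, 0, 4, 3), (4, 0, 1, 2), (1, 4, 4, 1), (1, 0, 2, 4), (0, 4, 0, 0))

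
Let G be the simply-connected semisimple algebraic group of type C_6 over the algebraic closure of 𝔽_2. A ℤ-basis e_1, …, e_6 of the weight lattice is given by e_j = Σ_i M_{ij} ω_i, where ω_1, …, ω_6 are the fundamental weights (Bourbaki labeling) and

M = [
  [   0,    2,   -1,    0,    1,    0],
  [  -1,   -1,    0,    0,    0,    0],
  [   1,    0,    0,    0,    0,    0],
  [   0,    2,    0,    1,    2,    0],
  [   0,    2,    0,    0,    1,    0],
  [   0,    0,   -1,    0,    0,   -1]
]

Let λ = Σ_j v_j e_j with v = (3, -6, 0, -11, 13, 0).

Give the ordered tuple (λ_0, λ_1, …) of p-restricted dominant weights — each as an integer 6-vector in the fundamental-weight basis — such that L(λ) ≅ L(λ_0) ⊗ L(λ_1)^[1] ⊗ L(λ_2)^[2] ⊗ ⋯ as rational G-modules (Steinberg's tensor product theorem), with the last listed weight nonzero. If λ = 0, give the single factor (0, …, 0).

Change of basis e → ω: c = M·v where v = (3, -6, 0, -11, 13, 0):
  c_1 = 0*3 + 2*-6 + -1*0 + 0*-11 + 1*13 + 0*0 = 1
  c_2 = -1*3 + -1*-6 + 0*0 + 0*-11 + 0*13 + 0*0 = 3
  c_3 = 1*3 + 0*-6 + 0*0 + 0*-11 + 0*13 + 0*0 = 3
  c_4 = 0*3 + 2*-6 + 0*0 + 1*-11 + 2*13 + 0*0 = 3
  c_5 = 0*3 + 2*-6 + 0*0 + 0*-11 + 1*13 + 0*0 = 1
  c_6 = 0*3 + 0*-6 + -1*0 + 0*-11 + 0*13 + -1*0 = 0
Expand coordinatewise in base 2:
  c_1 = 1 = 1·2^0
  c_2 = 3 = 1·2^0 + 1·2^1
  c_3 = 3 = 1·2^0 + 1·2^1
  c_4 = 3 = 1·2^0 + 1·2^1
  c_5 = 1 = 1·2^0
  c_6 = 0
p-restricted factor λ_0 = (1, 1, 1, 1, 1, 0)
p-restricted factor λ_1 = (0, 1, 1, 1, 0, 0)

((1, 1, 1, 1, 1, 0), (0, 1, 1, 1, 0, 0))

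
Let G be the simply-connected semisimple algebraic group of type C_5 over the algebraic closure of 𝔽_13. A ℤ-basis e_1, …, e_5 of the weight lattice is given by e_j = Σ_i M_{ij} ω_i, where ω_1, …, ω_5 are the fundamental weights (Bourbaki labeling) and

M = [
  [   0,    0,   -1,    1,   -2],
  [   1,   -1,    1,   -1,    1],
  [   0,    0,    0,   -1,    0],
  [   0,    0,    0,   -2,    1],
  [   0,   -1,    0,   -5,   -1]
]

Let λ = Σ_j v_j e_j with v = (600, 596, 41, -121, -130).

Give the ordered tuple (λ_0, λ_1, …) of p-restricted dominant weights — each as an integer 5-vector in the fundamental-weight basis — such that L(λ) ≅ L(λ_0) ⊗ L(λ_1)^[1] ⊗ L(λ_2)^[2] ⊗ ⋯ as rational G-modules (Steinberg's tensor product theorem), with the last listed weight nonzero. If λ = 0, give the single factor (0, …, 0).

Change of basis e → ω: c = M·v where v = (600, 596, 41, -121, -130):
  c_1 = 0*600 + 0*596 + -1*41 + 1*-121 + -2*-130 = 98
  c_2 = 1*600 + -1*596 + 1*41 + -1*-121 + 1*-130 = 36
  c_3 = 0*600 + 0*596 + 0*41 + -1*-121 + 0*-130 = 121
  c_4 = 0*600 + 0*596 + 0*41 + -2*-121 + 1*-130 = 112
  c_5 = 0*600 + -1*596 + 0*41 + -5*-121 + -1*-130 = 139
p = 13; digits c_i = Σ_j d_{ij}·13^j, 0 ≤ d_{ij} < 13:
  c_1 = 98 = 7·13^0 + 7·13^1
  c_2 = 36 = 10·13^0 + 2·13^1
  c_3 = 121 = 4·13^0 + 9·13^1
  c_4 = 112 = 8·13^0 + 8·13^1
  c_5 = 139 = 9·13^0 + 10·13^1
λ_0 = (7, 10, 4, 8, 9)
λ_1 = (7, 2, 9, 8, 10)

((7, 10, 4, 8, 9), (7, 2, 9, 8, 10))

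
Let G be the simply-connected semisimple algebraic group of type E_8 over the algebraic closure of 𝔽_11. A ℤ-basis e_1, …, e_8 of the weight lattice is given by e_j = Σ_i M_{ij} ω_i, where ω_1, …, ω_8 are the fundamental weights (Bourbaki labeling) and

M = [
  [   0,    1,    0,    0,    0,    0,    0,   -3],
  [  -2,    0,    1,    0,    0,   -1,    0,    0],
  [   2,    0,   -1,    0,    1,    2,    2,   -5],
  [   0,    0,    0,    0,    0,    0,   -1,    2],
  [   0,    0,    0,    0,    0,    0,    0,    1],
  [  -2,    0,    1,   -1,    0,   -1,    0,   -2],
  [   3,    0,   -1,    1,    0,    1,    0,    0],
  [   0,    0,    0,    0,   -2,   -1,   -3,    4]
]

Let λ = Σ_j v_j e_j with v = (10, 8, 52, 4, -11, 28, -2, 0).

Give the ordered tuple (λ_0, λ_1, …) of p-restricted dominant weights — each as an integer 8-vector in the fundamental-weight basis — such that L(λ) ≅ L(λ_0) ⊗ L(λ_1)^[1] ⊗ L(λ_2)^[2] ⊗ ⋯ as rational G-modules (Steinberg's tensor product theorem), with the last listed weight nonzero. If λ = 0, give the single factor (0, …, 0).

((8, 4, 9, 2, 0, 0, 10, 0),)

Change of basis e → ω: c = M·v where v = (10, 8, 52, 4, -11, 28, -2, 0):
  c_1 = 0*10 + 1*8 + 0*52 + 0*4 + 0*-11 + 0*28 + 0*-2 + -3*0 = 8
  c_2 = -2*10 + 0*8 + 1*52 + 0*4 + 0*-11 + -1*28 + 0*-2 + 0*0 = 4
  c_3 = 2*10 + 0*8 + -1*52 + 0*4 + 1*-11 + 2*28 + 2*-2 + -5*0 = 9
  c_4 = 0*10 + 0*8 + 0*52 + 0*4 + 0*-11 + 0*28 + -1*-2 + 2*0 = 2
  c_5 = 0*10 + 0*8 + 0*52 + 0*4 + 0*-11 + 0*28 + 0*-2 + 1*0 = 0
  c_6 = -2*10 + 0*8 + 1*52 + -1*4 + 0*-11 + -1*28 + 0*-2 + -2*0 = 0
  c_7 = 3*10 + 0*8 + -1*52 + 1*4 + 0*-11 + 1*28 + 0*-2 + 0*0 = 10
  c_8 = 0*10 + 0*8 + 0*52 + 0*4 + -2*-11 + -1*28 + -3*-2 + 4*0 = 0
Expand coordinatewise in base 11:
  c_1 = 8 = 8·11^0
  c_2 = 4 = 4·11^0
  c_3 = 9 = 9·11^0
  c_4 = 2 = 2·11^0
  c_5 = 0
  c_6 = 0
  c_7 = 10 = 10·11^0
  c_8 = 0
λ_0 = (8, 4, 9, 2, 0, 0, 10, 0)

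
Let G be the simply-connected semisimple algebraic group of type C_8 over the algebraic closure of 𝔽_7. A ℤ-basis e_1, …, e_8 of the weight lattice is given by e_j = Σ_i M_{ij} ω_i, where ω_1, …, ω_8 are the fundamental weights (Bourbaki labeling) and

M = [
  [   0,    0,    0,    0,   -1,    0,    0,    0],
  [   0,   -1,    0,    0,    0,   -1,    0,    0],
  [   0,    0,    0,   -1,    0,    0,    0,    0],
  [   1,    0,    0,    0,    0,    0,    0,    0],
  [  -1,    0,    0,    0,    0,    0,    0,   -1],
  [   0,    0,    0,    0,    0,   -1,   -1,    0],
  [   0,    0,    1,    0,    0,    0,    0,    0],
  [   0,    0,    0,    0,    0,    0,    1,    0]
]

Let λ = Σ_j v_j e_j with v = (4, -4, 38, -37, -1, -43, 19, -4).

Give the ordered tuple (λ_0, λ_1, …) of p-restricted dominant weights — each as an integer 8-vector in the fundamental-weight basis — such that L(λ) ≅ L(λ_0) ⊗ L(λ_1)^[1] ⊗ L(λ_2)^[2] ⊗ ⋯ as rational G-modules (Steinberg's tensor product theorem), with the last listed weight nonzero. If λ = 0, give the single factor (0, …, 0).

((1, 5, 2, 4, 0, 3, 3, 5), (0, 6, 5, 0, 0, 3, 5, 2))

Compute c_i = Σ_j M_{ij} v_j with v = (4, -4, 38, -37, -1, -43, 19, -4):
  c_1 = (0)·(4) + (0)·(-4) + (0)·(38) + (0)·(-37) + (-1)·(-1) + (0)·(-43) + (0)·(19) + (0)·(-4) = 1
  c_2 = (0)·(4) + (-1)·(-4) + (0)·(38) + (0)·(-37) + (0)·(-1) + (-1)·(-43) + (0)·(19) + (0)·(-4) = 47
  c_3 = (0)·(4) + (0)·(-4) + (0)·(38) + (-1)·(-37) + (0)·(-1) + (0)·(-43) + (0)·(19) + (0)·(-4) = 37
  c_4 = (1)·(4) + (0)·(-4) + (0)·(38) + (0)·(-37) + (0)·(-1) + (0)·(-43) + (0)·(19) + (0)·(-4) = 4
  c_5 = (-1)·(4) + (0)·(-4) + (0)·(38) + (0)·(-37) + (0)·(-1) + (0)·(-43) + (0)·(19) + (-1)·(-4) = 0
  c_6 = (0)·(4) + (0)·(-4) + (0)·(38) + (0)·(-37) + (0)·(-1) + (-1)·(-43) + (-1)·(19) + (0)·(-4) = 24
  c_7 = (0)·(4) + (0)·(-4) + (1)·(38) + (0)·(-37) + (0)·(-1) + (0)·(-43) + (0)·(19) + (0)·(-4) = 38
  c_8 = (0)·(4) + (0)·(-4) + (0)·(38) + (0)·(-37) + (0)·(-1) + (0)·(-43) + (1)·(19) + (0)·(-4) = 19
Base-7 expansion of each c_i:
  c_1 = 1 = 1·7^0
  c_2 = 47 = 5·7^0 + 6·7^1
  c_3 = 37 = 2·7^0 + 5·7^1
  c_4 = 4 = 4·7^0
  c_5 = 0
  c_6 = 24 = 3·7^0 + 3·7^1
  c_7 = 38 = 3·7^0 + 5·7^1
  c_8 = 19 = 5·7^0 + 2·7^1
Factor λ_0 = (1, 5, 2, 4, 0, 3, 3, 5)
Factor λ_1 = (0, 6, 5, 0, 0, 3, 5, 2)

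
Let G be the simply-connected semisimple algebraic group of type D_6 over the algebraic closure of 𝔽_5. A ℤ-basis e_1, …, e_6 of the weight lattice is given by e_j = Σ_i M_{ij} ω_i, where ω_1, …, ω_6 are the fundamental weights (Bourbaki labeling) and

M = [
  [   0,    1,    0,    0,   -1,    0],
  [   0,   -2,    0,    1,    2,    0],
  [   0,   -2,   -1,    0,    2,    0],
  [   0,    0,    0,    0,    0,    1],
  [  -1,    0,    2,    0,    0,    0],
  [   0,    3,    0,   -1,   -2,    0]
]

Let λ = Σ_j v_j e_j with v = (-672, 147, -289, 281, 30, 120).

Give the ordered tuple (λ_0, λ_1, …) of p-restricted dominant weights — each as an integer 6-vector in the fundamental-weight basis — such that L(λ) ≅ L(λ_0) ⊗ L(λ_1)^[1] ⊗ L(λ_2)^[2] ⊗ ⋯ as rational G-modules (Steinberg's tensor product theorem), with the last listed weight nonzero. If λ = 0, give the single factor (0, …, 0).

ω-coordinates c = M·v, v = (-672, 147, -289, 281, 30, 120):
  c_1 = (0)·(-672) + (1)·(147) + (0)·(-289) + (0)·(281) + (-1)·(30) + (0)·(120) = 117
  c_2 = (0)·(-672) + (-2)·(147) + (0)·(-289) + (1)·(281) + (2)·(30) + (0)·(120) = 47
  c_3 = (0)·(-672) + (-2)·(147) + (-1)·(-289) + (0)·(281) + (2)·(30) + (0)·(120) = 55
  c_4 = (0)·(-672) + (0)·(147) + (0)·(-289) + (0)·(281) + (0)·(30) + (1)·(120) = 120
  c_5 = (-1)·(-672) + (0)·(147) + (2)·(-289) + (0)·(281) + (0)·(30) + (0)·(120) = 94
  c_6 = (0)·(-672) + (3)·(147) + (0)·(-289) + (-1)·(281) + (-2)·(30) + (0)·(120) = 100
p = 5; digits c_i = Σ_j d_{ij}·5^j, 0 ≤ d_{ij} < 5:
  c_1 = 117 = 2·5^0 + 3·5^1 + 4·5^2
  c_2 = 47 = 2·5^0 + 4·5^1 + 1·5^2
  c_3 = 55 = 0·5^0 + 1·5^1 + 2·5^2
  c_4 = 120 = 0·5^0 + 4·5^1 + 4·5^2
  c_5 = 94 = 4·5^0 + 3·5^1 + 3·5^2
  c_6 = 100 = 0·5^0 + 0·5^1 + 4·5^2
λ_0 = (2, 2, 0, 0, 4, 0)
λ_1 = (3, 4, 1, 4, 3, 0)
λ_2 = (4, 1, 2, 4, 3, 4)

((2, 2, 0, 0, 4, 0), (3, 4, 1, 4, 3, 0), (4, 1, 2, 4, 3, 4))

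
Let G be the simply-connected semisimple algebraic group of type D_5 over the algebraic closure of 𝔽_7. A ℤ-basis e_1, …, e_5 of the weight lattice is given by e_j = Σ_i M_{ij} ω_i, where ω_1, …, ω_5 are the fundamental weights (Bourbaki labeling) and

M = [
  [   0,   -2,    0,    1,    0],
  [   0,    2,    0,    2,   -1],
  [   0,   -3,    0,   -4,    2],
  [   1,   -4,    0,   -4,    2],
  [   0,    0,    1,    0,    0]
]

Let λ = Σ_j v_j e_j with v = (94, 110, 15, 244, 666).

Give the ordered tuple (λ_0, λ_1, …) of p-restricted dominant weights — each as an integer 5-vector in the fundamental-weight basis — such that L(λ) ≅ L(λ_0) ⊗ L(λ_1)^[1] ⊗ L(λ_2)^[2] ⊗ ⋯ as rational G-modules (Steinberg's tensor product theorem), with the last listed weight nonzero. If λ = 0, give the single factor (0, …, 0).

((3, 0, 5, 3, 1), (3, 6, 3, 1, 2))

Converting to the ω-basis (c_i = row i of M dotted with v = (94, 110, 15, 244, 666)):
  c_1 = (0)·(94) + (-2)·(110) + (0)·(15) + (1)·(244) + (0)·(666) = 24
  c_2 = (0)·(94) + (2)·(110) + (0)·(15) + (2)·(244) + (-1)·(666) = 42
  c_3 = (0)·(94) + (-3)·(110) + (0)·(15) + (-4)·(244) + (2)·(666) = 26
  c_4 = (1)·(94) + (-4)·(110) + (0)·(15) + (-4)·(244) + (2)·(666) = 10
  c_5 = (0)·(94) + (0)·(110) + (1)·(15) + (0)·(244) + (0)·(666) = 15
Writing each c_i in base p = 7:
  c_1 = 24 = 3·7^0 + 3·7^1
  c_2 = 42 = 0·7^0 + 6·7^1
  c_3 = 26 = 5·7^0 + 3·7^1
  c_4 = 10 = 3·7^0 + 1·7^1
  c_5 = 15 = 1·7^0 + 2·7^1
p-restricted factor λ_0 = (3, 0, 5, 3, 1)
p-restricted factor λ_1 = (3, 6, 3, 1, 2)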